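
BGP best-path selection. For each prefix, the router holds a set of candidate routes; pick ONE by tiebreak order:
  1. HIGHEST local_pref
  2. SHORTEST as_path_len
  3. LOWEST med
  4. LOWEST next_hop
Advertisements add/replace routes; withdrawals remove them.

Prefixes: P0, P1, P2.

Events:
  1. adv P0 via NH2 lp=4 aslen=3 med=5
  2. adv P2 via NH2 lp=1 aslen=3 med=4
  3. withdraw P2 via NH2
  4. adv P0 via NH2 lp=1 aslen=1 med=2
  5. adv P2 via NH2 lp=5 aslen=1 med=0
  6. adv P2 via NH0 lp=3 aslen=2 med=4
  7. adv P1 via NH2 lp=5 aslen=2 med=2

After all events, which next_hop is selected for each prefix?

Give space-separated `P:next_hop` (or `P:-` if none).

Op 1: best P0=NH2 P1=- P2=-
Op 2: best P0=NH2 P1=- P2=NH2
Op 3: best P0=NH2 P1=- P2=-
Op 4: best P0=NH2 P1=- P2=-
Op 5: best P0=NH2 P1=- P2=NH2
Op 6: best P0=NH2 P1=- P2=NH2
Op 7: best P0=NH2 P1=NH2 P2=NH2

Answer: P0:NH2 P1:NH2 P2:NH2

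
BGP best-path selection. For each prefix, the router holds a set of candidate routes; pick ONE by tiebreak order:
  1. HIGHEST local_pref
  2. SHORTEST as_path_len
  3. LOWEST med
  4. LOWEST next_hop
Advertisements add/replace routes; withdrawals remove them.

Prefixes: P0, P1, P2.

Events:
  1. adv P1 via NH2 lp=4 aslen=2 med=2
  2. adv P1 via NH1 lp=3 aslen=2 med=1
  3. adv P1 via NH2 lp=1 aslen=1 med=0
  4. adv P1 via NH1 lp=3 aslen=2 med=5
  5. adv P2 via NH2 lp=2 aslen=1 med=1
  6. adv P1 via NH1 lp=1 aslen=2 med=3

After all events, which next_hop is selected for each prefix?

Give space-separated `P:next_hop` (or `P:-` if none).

Answer: P0:- P1:NH2 P2:NH2

Derivation:
Op 1: best P0=- P1=NH2 P2=-
Op 2: best P0=- P1=NH2 P2=-
Op 3: best P0=- P1=NH1 P2=-
Op 4: best P0=- P1=NH1 P2=-
Op 5: best P0=- P1=NH1 P2=NH2
Op 6: best P0=- P1=NH2 P2=NH2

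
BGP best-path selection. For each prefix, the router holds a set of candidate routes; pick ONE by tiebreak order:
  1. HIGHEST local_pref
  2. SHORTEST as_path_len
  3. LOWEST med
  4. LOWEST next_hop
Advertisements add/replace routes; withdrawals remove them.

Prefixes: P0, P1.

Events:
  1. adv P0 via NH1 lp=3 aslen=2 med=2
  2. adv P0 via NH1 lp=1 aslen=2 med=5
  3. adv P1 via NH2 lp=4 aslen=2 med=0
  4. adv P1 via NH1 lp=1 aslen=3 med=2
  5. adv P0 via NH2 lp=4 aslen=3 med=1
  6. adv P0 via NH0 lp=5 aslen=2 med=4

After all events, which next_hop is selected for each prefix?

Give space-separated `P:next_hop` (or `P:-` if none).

Answer: P0:NH0 P1:NH2

Derivation:
Op 1: best P0=NH1 P1=-
Op 2: best P0=NH1 P1=-
Op 3: best P0=NH1 P1=NH2
Op 4: best P0=NH1 P1=NH2
Op 5: best P0=NH2 P1=NH2
Op 6: best P0=NH0 P1=NH2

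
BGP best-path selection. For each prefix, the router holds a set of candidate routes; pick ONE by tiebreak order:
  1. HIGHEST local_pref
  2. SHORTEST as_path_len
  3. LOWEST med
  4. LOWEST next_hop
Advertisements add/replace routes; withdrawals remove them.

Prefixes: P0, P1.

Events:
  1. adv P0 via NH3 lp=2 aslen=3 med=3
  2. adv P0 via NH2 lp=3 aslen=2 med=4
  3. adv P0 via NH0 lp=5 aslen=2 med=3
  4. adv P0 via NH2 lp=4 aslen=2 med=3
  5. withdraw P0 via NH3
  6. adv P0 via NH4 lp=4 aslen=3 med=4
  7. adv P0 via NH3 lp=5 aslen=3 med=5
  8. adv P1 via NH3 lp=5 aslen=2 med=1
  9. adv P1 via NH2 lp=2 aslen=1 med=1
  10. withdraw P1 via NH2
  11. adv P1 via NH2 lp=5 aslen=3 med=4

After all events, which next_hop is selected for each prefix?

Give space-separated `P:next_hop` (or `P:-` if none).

Answer: P0:NH0 P1:NH3

Derivation:
Op 1: best P0=NH3 P1=-
Op 2: best P0=NH2 P1=-
Op 3: best P0=NH0 P1=-
Op 4: best P0=NH0 P1=-
Op 5: best P0=NH0 P1=-
Op 6: best P0=NH0 P1=-
Op 7: best P0=NH0 P1=-
Op 8: best P0=NH0 P1=NH3
Op 9: best P0=NH0 P1=NH3
Op 10: best P0=NH0 P1=NH3
Op 11: best P0=NH0 P1=NH3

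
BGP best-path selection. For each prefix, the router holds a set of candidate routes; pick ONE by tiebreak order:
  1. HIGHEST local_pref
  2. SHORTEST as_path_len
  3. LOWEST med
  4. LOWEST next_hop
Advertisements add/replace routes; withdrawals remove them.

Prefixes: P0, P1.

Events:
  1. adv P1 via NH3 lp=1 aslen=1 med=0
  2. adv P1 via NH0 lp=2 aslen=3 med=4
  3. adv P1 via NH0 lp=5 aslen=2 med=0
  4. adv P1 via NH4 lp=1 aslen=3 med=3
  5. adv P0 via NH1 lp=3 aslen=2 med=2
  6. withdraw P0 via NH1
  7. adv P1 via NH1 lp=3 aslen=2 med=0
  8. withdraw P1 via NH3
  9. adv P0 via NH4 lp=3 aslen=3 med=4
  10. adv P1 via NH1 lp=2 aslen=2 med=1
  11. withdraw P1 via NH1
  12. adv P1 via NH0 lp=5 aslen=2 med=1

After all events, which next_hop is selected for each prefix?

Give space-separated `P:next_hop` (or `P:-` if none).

Op 1: best P0=- P1=NH3
Op 2: best P0=- P1=NH0
Op 3: best P0=- P1=NH0
Op 4: best P0=- P1=NH0
Op 5: best P0=NH1 P1=NH0
Op 6: best P0=- P1=NH0
Op 7: best P0=- P1=NH0
Op 8: best P0=- P1=NH0
Op 9: best P0=NH4 P1=NH0
Op 10: best P0=NH4 P1=NH0
Op 11: best P0=NH4 P1=NH0
Op 12: best P0=NH4 P1=NH0

Answer: P0:NH4 P1:NH0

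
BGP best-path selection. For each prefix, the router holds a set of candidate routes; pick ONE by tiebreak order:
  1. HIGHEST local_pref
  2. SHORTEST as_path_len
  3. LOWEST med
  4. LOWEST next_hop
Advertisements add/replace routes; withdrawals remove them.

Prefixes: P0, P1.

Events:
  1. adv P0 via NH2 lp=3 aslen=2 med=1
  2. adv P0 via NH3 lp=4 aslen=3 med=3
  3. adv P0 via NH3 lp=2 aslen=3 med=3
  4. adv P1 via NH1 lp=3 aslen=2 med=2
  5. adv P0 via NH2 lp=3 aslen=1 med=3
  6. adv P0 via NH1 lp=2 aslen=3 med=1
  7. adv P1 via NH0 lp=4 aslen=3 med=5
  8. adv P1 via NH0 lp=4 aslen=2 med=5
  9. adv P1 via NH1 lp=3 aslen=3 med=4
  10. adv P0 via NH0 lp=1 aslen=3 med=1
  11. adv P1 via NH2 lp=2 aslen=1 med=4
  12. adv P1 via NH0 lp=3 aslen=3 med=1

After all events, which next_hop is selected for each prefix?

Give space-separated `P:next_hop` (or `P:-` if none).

Answer: P0:NH2 P1:NH0

Derivation:
Op 1: best P0=NH2 P1=-
Op 2: best P0=NH3 P1=-
Op 3: best P0=NH2 P1=-
Op 4: best P0=NH2 P1=NH1
Op 5: best P0=NH2 P1=NH1
Op 6: best P0=NH2 P1=NH1
Op 7: best P0=NH2 P1=NH0
Op 8: best P0=NH2 P1=NH0
Op 9: best P0=NH2 P1=NH0
Op 10: best P0=NH2 P1=NH0
Op 11: best P0=NH2 P1=NH0
Op 12: best P0=NH2 P1=NH0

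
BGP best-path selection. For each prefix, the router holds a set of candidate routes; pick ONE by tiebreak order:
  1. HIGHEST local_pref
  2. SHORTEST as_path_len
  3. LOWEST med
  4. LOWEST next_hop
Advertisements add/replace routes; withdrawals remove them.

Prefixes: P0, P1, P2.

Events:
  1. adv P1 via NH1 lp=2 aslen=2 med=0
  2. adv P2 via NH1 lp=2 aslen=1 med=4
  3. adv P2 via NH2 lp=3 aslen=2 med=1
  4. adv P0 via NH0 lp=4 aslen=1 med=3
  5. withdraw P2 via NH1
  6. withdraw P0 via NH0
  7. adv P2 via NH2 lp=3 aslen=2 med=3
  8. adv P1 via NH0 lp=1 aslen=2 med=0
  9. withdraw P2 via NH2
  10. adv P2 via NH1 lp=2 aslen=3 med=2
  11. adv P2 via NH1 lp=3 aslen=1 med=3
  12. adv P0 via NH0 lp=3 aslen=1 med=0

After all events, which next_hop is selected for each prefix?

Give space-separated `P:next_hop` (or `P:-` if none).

Op 1: best P0=- P1=NH1 P2=-
Op 2: best P0=- P1=NH1 P2=NH1
Op 3: best P0=- P1=NH1 P2=NH2
Op 4: best P0=NH0 P1=NH1 P2=NH2
Op 5: best P0=NH0 P1=NH1 P2=NH2
Op 6: best P0=- P1=NH1 P2=NH2
Op 7: best P0=- P1=NH1 P2=NH2
Op 8: best P0=- P1=NH1 P2=NH2
Op 9: best P0=- P1=NH1 P2=-
Op 10: best P0=- P1=NH1 P2=NH1
Op 11: best P0=- P1=NH1 P2=NH1
Op 12: best P0=NH0 P1=NH1 P2=NH1

Answer: P0:NH0 P1:NH1 P2:NH1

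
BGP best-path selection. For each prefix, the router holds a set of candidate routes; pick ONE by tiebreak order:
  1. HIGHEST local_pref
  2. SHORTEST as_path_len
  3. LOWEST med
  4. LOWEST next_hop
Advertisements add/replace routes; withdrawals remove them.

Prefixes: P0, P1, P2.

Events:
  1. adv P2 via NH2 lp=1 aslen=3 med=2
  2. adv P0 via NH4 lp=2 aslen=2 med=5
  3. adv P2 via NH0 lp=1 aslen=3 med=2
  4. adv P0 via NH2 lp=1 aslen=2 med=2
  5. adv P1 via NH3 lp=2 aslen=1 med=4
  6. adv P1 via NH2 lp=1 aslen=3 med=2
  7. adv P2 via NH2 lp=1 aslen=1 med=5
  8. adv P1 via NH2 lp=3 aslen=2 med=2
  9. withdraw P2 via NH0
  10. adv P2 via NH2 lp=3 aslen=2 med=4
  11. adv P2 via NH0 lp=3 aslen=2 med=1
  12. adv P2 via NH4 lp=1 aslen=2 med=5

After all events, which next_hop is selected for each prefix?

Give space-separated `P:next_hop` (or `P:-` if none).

Answer: P0:NH4 P1:NH2 P2:NH0

Derivation:
Op 1: best P0=- P1=- P2=NH2
Op 2: best P0=NH4 P1=- P2=NH2
Op 3: best P0=NH4 P1=- P2=NH0
Op 4: best P0=NH4 P1=- P2=NH0
Op 5: best P0=NH4 P1=NH3 P2=NH0
Op 6: best P0=NH4 P1=NH3 P2=NH0
Op 7: best P0=NH4 P1=NH3 P2=NH2
Op 8: best P0=NH4 P1=NH2 P2=NH2
Op 9: best P0=NH4 P1=NH2 P2=NH2
Op 10: best P0=NH4 P1=NH2 P2=NH2
Op 11: best P0=NH4 P1=NH2 P2=NH0
Op 12: best P0=NH4 P1=NH2 P2=NH0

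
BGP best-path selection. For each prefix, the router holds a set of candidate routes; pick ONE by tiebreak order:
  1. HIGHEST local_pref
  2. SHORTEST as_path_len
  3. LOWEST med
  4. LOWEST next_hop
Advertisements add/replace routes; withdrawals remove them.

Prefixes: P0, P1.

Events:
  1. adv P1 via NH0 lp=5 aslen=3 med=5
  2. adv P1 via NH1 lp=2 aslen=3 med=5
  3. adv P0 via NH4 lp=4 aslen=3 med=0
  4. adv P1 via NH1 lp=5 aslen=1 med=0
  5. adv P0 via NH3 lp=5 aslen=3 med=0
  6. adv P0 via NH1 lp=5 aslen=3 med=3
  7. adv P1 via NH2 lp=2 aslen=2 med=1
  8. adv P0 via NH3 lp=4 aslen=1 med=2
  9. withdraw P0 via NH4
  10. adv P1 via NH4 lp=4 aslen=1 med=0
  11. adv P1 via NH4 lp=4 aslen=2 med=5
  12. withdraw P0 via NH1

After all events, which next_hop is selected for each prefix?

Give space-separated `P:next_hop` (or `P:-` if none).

Answer: P0:NH3 P1:NH1

Derivation:
Op 1: best P0=- P1=NH0
Op 2: best P0=- P1=NH0
Op 3: best P0=NH4 P1=NH0
Op 4: best P0=NH4 P1=NH1
Op 5: best P0=NH3 P1=NH1
Op 6: best P0=NH3 P1=NH1
Op 7: best P0=NH3 P1=NH1
Op 8: best P0=NH1 P1=NH1
Op 9: best P0=NH1 P1=NH1
Op 10: best P0=NH1 P1=NH1
Op 11: best P0=NH1 P1=NH1
Op 12: best P0=NH3 P1=NH1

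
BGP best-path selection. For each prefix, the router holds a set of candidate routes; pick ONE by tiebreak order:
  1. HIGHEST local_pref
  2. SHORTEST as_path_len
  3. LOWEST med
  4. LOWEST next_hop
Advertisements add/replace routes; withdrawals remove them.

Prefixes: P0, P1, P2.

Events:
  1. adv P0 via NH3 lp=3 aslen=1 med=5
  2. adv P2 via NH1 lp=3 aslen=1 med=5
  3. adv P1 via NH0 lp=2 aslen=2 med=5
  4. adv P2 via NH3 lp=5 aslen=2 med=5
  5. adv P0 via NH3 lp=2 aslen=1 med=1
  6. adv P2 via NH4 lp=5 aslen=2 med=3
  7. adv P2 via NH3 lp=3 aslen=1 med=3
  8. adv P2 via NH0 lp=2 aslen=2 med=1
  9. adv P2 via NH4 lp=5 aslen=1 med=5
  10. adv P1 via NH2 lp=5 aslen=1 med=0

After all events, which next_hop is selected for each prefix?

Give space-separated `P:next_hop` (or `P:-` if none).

Answer: P0:NH3 P1:NH2 P2:NH4

Derivation:
Op 1: best P0=NH3 P1=- P2=-
Op 2: best P0=NH3 P1=- P2=NH1
Op 3: best P0=NH3 P1=NH0 P2=NH1
Op 4: best P0=NH3 P1=NH0 P2=NH3
Op 5: best P0=NH3 P1=NH0 P2=NH3
Op 6: best P0=NH3 P1=NH0 P2=NH4
Op 7: best P0=NH3 P1=NH0 P2=NH4
Op 8: best P0=NH3 P1=NH0 P2=NH4
Op 9: best P0=NH3 P1=NH0 P2=NH4
Op 10: best P0=NH3 P1=NH2 P2=NH4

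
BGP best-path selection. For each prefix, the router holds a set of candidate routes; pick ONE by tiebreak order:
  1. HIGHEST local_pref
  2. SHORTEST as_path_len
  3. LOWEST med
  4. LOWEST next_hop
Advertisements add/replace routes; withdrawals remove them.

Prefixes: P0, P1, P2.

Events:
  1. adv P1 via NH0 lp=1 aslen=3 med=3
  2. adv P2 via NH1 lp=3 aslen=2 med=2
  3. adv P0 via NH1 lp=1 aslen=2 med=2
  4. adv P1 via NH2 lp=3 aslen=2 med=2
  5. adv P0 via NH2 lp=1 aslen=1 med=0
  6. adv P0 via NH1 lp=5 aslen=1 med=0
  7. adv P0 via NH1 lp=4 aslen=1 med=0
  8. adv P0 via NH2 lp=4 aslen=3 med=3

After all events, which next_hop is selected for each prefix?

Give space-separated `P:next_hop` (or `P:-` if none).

Answer: P0:NH1 P1:NH2 P2:NH1

Derivation:
Op 1: best P0=- P1=NH0 P2=-
Op 2: best P0=- P1=NH0 P2=NH1
Op 3: best P0=NH1 P1=NH0 P2=NH1
Op 4: best P0=NH1 P1=NH2 P2=NH1
Op 5: best P0=NH2 P1=NH2 P2=NH1
Op 6: best P0=NH1 P1=NH2 P2=NH1
Op 7: best P0=NH1 P1=NH2 P2=NH1
Op 8: best P0=NH1 P1=NH2 P2=NH1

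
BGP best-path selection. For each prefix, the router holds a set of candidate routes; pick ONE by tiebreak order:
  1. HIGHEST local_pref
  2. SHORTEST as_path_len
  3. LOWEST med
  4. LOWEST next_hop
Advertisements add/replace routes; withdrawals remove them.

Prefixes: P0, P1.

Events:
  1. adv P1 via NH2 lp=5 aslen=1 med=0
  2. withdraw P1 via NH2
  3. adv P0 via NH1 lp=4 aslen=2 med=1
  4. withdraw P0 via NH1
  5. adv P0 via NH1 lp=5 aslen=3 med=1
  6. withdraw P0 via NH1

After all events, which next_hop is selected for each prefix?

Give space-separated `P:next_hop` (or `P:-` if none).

Answer: P0:- P1:-

Derivation:
Op 1: best P0=- P1=NH2
Op 2: best P0=- P1=-
Op 3: best P0=NH1 P1=-
Op 4: best P0=- P1=-
Op 5: best P0=NH1 P1=-
Op 6: best P0=- P1=-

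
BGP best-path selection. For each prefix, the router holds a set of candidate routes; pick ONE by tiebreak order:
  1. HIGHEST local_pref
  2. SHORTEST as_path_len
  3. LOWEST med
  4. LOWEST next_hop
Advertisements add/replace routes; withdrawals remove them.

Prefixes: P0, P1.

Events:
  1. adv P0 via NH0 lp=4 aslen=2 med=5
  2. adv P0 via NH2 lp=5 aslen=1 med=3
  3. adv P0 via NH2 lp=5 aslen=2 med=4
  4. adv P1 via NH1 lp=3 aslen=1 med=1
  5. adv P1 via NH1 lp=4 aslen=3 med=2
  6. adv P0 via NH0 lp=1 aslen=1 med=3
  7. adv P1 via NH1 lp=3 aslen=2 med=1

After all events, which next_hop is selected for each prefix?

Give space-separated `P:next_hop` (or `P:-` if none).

Answer: P0:NH2 P1:NH1

Derivation:
Op 1: best P0=NH0 P1=-
Op 2: best P0=NH2 P1=-
Op 3: best P0=NH2 P1=-
Op 4: best P0=NH2 P1=NH1
Op 5: best P0=NH2 P1=NH1
Op 6: best P0=NH2 P1=NH1
Op 7: best P0=NH2 P1=NH1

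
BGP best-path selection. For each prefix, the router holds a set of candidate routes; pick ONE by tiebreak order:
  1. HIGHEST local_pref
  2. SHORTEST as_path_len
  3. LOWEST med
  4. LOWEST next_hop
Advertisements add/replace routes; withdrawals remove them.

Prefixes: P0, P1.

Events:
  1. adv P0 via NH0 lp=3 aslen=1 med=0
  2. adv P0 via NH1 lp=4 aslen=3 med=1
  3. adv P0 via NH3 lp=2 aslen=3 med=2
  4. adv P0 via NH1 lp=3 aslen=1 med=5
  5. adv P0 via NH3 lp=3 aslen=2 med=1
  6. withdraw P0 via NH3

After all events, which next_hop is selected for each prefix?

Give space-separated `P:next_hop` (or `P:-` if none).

Answer: P0:NH0 P1:-

Derivation:
Op 1: best P0=NH0 P1=-
Op 2: best P0=NH1 P1=-
Op 3: best P0=NH1 P1=-
Op 4: best P0=NH0 P1=-
Op 5: best P0=NH0 P1=-
Op 6: best P0=NH0 P1=-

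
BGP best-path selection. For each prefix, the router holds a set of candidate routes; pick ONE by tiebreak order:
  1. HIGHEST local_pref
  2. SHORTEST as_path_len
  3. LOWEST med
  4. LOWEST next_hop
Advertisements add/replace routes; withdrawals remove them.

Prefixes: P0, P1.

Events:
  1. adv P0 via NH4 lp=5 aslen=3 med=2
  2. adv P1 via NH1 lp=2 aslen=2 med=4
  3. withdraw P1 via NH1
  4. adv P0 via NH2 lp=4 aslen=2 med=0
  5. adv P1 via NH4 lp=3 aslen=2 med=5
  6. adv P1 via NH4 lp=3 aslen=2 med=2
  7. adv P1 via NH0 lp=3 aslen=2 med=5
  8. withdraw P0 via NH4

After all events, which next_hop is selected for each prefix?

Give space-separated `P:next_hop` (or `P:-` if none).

Answer: P0:NH2 P1:NH4

Derivation:
Op 1: best P0=NH4 P1=-
Op 2: best P0=NH4 P1=NH1
Op 3: best P0=NH4 P1=-
Op 4: best P0=NH4 P1=-
Op 5: best P0=NH4 P1=NH4
Op 6: best P0=NH4 P1=NH4
Op 7: best P0=NH4 P1=NH4
Op 8: best P0=NH2 P1=NH4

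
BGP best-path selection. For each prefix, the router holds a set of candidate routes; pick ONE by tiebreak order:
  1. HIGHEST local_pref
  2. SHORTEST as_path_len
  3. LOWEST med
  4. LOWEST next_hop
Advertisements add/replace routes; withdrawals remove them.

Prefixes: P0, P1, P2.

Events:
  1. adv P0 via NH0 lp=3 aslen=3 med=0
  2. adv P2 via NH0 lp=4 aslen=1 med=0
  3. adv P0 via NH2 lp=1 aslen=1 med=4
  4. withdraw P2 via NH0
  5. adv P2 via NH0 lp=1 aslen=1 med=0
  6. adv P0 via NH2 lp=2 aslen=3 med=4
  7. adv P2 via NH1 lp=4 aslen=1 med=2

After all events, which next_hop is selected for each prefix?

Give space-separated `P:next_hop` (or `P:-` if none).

Answer: P0:NH0 P1:- P2:NH1

Derivation:
Op 1: best P0=NH0 P1=- P2=-
Op 2: best P0=NH0 P1=- P2=NH0
Op 3: best P0=NH0 P1=- P2=NH0
Op 4: best P0=NH0 P1=- P2=-
Op 5: best P0=NH0 P1=- P2=NH0
Op 6: best P0=NH0 P1=- P2=NH0
Op 7: best P0=NH0 P1=- P2=NH1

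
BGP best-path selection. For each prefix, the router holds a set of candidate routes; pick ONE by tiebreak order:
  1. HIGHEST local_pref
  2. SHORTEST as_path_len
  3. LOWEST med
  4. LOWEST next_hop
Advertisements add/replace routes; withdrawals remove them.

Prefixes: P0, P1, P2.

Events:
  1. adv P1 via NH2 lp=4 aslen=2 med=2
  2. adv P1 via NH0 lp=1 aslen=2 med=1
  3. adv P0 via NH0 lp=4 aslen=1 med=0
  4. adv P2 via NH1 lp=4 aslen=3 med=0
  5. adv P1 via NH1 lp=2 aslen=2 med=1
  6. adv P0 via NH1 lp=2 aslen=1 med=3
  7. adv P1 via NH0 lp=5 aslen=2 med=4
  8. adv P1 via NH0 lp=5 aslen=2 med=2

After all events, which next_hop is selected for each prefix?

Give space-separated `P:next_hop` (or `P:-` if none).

Op 1: best P0=- P1=NH2 P2=-
Op 2: best P0=- P1=NH2 P2=-
Op 3: best P0=NH0 P1=NH2 P2=-
Op 4: best P0=NH0 P1=NH2 P2=NH1
Op 5: best P0=NH0 P1=NH2 P2=NH1
Op 6: best P0=NH0 P1=NH2 P2=NH1
Op 7: best P0=NH0 P1=NH0 P2=NH1
Op 8: best P0=NH0 P1=NH0 P2=NH1

Answer: P0:NH0 P1:NH0 P2:NH1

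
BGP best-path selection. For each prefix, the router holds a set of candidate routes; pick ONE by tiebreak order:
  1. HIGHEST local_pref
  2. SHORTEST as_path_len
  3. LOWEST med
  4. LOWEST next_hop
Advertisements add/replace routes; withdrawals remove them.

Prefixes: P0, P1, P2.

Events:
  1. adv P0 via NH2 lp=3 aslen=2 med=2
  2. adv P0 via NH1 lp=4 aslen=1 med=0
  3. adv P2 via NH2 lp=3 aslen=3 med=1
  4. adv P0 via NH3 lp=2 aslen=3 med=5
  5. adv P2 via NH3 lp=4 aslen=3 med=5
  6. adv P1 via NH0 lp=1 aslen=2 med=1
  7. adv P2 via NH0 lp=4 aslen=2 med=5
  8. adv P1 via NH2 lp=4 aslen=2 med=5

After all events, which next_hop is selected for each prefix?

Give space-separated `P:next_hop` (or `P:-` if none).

Op 1: best P0=NH2 P1=- P2=-
Op 2: best P0=NH1 P1=- P2=-
Op 3: best P0=NH1 P1=- P2=NH2
Op 4: best P0=NH1 P1=- P2=NH2
Op 5: best P0=NH1 P1=- P2=NH3
Op 6: best P0=NH1 P1=NH0 P2=NH3
Op 7: best P0=NH1 P1=NH0 P2=NH0
Op 8: best P0=NH1 P1=NH2 P2=NH0

Answer: P0:NH1 P1:NH2 P2:NH0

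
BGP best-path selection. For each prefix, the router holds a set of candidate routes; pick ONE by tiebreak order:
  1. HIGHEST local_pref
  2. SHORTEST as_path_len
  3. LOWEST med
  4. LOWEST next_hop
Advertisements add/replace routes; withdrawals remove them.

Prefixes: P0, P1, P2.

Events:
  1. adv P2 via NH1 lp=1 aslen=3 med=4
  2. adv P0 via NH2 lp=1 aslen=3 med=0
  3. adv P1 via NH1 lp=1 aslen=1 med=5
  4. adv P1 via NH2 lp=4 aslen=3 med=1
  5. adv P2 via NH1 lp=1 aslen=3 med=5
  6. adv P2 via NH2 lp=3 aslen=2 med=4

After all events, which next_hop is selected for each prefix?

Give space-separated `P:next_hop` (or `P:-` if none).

Answer: P0:NH2 P1:NH2 P2:NH2

Derivation:
Op 1: best P0=- P1=- P2=NH1
Op 2: best P0=NH2 P1=- P2=NH1
Op 3: best P0=NH2 P1=NH1 P2=NH1
Op 4: best P0=NH2 P1=NH2 P2=NH1
Op 5: best P0=NH2 P1=NH2 P2=NH1
Op 6: best P0=NH2 P1=NH2 P2=NH2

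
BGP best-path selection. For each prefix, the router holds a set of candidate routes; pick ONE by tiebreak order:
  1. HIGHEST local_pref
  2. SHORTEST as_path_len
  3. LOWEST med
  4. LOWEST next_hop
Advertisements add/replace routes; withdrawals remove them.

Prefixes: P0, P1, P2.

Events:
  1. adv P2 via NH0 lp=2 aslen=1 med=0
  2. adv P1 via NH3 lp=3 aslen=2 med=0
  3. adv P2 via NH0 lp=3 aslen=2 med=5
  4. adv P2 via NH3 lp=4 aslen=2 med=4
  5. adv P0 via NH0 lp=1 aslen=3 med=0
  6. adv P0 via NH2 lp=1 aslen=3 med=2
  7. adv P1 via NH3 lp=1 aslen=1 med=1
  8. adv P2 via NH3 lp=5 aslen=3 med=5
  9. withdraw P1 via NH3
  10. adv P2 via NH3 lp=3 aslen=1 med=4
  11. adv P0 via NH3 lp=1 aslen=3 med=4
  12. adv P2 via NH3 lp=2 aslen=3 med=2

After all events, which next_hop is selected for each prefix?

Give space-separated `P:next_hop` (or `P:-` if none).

Op 1: best P0=- P1=- P2=NH0
Op 2: best P0=- P1=NH3 P2=NH0
Op 3: best P0=- P1=NH3 P2=NH0
Op 4: best P0=- P1=NH3 P2=NH3
Op 5: best P0=NH0 P1=NH3 P2=NH3
Op 6: best P0=NH0 P1=NH3 P2=NH3
Op 7: best P0=NH0 P1=NH3 P2=NH3
Op 8: best P0=NH0 P1=NH3 P2=NH3
Op 9: best P0=NH0 P1=- P2=NH3
Op 10: best P0=NH0 P1=- P2=NH3
Op 11: best P0=NH0 P1=- P2=NH3
Op 12: best P0=NH0 P1=- P2=NH0

Answer: P0:NH0 P1:- P2:NH0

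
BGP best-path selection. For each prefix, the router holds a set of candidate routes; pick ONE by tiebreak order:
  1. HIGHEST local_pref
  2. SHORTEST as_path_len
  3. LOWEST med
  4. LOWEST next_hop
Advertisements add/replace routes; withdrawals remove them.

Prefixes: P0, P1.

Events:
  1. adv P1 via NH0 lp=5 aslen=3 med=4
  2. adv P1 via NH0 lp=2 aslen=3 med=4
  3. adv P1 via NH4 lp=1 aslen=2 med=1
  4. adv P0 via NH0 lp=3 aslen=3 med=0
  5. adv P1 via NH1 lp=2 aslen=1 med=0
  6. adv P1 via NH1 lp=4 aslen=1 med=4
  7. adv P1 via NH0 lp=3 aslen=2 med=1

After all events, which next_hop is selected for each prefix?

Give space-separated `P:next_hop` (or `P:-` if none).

Op 1: best P0=- P1=NH0
Op 2: best P0=- P1=NH0
Op 3: best P0=- P1=NH0
Op 4: best P0=NH0 P1=NH0
Op 5: best P0=NH0 P1=NH1
Op 6: best P0=NH0 P1=NH1
Op 7: best P0=NH0 P1=NH1

Answer: P0:NH0 P1:NH1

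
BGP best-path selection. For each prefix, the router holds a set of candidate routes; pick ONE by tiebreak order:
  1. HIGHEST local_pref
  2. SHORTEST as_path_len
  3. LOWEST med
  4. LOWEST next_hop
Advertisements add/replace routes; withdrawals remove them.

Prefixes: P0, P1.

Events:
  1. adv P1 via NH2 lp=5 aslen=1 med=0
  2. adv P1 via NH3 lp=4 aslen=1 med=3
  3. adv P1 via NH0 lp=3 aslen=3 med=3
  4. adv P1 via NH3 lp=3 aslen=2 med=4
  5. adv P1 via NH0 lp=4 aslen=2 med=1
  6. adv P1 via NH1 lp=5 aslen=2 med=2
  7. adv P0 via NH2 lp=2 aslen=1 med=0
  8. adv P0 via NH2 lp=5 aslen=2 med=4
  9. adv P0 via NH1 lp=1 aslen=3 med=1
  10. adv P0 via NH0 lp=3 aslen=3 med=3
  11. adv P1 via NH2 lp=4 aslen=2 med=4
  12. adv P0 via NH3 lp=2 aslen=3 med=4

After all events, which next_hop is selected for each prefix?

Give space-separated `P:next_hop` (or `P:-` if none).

Answer: P0:NH2 P1:NH1

Derivation:
Op 1: best P0=- P1=NH2
Op 2: best P0=- P1=NH2
Op 3: best P0=- P1=NH2
Op 4: best P0=- P1=NH2
Op 5: best P0=- P1=NH2
Op 6: best P0=- P1=NH2
Op 7: best P0=NH2 P1=NH2
Op 8: best P0=NH2 P1=NH2
Op 9: best P0=NH2 P1=NH2
Op 10: best P0=NH2 P1=NH2
Op 11: best P0=NH2 P1=NH1
Op 12: best P0=NH2 P1=NH1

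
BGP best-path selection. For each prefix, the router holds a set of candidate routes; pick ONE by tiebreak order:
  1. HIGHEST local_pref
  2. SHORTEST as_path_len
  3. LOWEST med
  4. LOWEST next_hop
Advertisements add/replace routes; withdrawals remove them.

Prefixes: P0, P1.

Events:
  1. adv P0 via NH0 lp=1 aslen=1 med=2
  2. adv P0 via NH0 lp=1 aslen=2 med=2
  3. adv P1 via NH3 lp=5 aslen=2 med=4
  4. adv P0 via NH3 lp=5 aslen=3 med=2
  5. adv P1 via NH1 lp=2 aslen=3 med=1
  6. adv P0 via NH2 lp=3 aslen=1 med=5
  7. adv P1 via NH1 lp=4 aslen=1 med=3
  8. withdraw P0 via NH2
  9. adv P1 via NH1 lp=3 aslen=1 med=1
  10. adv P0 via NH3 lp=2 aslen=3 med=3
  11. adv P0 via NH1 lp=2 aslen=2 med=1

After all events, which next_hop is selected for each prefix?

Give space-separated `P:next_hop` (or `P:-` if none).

Op 1: best P0=NH0 P1=-
Op 2: best P0=NH0 P1=-
Op 3: best P0=NH0 P1=NH3
Op 4: best P0=NH3 P1=NH3
Op 5: best P0=NH3 P1=NH3
Op 6: best P0=NH3 P1=NH3
Op 7: best P0=NH3 P1=NH3
Op 8: best P0=NH3 P1=NH3
Op 9: best P0=NH3 P1=NH3
Op 10: best P0=NH3 P1=NH3
Op 11: best P0=NH1 P1=NH3

Answer: P0:NH1 P1:NH3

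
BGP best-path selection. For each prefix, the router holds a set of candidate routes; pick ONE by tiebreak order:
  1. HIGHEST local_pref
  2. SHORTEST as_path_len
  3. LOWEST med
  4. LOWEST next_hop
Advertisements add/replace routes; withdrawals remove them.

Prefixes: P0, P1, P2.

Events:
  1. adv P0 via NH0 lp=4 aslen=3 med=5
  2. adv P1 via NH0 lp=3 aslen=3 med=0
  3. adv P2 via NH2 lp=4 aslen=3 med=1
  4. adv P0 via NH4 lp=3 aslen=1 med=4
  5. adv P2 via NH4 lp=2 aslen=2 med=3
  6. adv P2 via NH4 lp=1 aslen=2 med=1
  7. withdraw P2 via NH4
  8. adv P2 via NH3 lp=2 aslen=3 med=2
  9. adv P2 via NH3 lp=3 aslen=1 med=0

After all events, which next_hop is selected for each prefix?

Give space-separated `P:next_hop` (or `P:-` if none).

Answer: P0:NH0 P1:NH0 P2:NH2

Derivation:
Op 1: best P0=NH0 P1=- P2=-
Op 2: best P0=NH0 P1=NH0 P2=-
Op 3: best P0=NH0 P1=NH0 P2=NH2
Op 4: best P0=NH0 P1=NH0 P2=NH2
Op 5: best P0=NH0 P1=NH0 P2=NH2
Op 6: best P0=NH0 P1=NH0 P2=NH2
Op 7: best P0=NH0 P1=NH0 P2=NH2
Op 8: best P0=NH0 P1=NH0 P2=NH2
Op 9: best P0=NH0 P1=NH0 P2=NH2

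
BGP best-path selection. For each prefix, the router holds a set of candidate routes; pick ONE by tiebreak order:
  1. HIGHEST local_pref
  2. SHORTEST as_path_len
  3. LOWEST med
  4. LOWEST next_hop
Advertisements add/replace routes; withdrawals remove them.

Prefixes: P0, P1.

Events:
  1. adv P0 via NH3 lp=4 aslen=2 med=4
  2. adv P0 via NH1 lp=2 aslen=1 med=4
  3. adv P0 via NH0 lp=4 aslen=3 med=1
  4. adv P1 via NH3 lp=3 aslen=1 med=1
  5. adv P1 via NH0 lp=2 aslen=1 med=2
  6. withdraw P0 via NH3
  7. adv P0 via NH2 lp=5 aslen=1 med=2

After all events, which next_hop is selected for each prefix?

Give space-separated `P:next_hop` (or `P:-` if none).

Op 1: best P0=NH3 P1=-
Op 2: best P0=NH3 P1=-
Op 3: best P0=NH3 P1=-
Op 4: best P0=NH3 P1=NH3
Op 5: best P0=NH3 P1=NH3
Op 6: best P0=NH0 P1=NH3
Op 7: best P0=NH2 P1=NH3

Answer: P0:NH2 P1:NH3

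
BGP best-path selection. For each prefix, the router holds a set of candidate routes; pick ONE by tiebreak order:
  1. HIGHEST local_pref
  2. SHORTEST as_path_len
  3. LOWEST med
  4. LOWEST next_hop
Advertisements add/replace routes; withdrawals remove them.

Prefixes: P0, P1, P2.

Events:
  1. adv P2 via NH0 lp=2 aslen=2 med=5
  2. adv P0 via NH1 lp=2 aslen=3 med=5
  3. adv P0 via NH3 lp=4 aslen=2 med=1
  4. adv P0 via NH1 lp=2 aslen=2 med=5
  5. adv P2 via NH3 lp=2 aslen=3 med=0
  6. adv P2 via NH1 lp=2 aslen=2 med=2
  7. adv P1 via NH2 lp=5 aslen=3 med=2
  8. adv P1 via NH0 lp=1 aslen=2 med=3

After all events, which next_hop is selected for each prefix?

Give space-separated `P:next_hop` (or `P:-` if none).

Answer: P0:NH3 P1:NH2 P2:NH1

Derivation:
Op 1: best P0=- P1=- P2=NH0
Op 2: best P0=NH1 P1=- P2=NH0
Op 3: best P0=NH3 P1=- P2=NH0
Op 4: best P0=NH3 P1=- P2=NH0
Op 5: best P0=NH3 P1=- P2=NH0
Op 6: best P0=NH3 P1=- P2=NH1
Op 7: best P0=NH3 P1=NH2 P2=NH1
Op 8: best P0=NH3 P1=NH2 P2=NH1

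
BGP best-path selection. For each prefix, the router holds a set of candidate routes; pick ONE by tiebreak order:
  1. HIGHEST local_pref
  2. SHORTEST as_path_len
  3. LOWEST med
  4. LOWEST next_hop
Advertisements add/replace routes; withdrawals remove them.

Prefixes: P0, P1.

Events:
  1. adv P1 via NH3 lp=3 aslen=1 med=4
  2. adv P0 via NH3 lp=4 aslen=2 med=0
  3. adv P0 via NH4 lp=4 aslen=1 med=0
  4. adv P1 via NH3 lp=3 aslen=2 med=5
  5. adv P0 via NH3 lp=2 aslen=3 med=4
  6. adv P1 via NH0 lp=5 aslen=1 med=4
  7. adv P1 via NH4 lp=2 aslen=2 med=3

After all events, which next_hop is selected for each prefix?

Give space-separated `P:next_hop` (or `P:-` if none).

Answer: P0:NH4 P1:NH0

Derivation:
Op 1: best P0=- P1=NH3
Op 2: best P0=NH3 P1=NH3
Op 3: best P0=NH4 P1=NH3
Op 4: best P0=NH4 P1=NH3
Op 5: best P0=NH4 P1=NH3
Op 6: best P0=NH4 P1=NH0
Op 7: best P0=NH4 P1=NH0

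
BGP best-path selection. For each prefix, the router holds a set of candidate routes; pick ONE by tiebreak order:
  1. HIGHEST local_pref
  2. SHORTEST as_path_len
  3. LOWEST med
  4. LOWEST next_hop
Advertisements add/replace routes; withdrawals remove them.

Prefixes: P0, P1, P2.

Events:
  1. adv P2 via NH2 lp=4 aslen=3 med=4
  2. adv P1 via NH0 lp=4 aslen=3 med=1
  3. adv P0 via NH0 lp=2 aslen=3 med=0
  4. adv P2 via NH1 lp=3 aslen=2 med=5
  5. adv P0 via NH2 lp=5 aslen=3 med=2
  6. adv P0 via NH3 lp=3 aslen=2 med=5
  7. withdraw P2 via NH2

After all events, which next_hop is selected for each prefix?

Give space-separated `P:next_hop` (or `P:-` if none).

Op 1: best P0=- P1=- P2=NH2
Op 2: best P0=- P1=NH0 P2=NH2
Op 3: best P0=NH0 P1=NH0 P2=NH2
Op 4: best P0=NH0 P1=NH0 P2=NH2
Op 5: best P0=NH2 P1=NH0 P2=NH2
Op 6: best P0=NH2 P1=NH0 P2=NH2
Op 7: best P0=NH2 P1=NH0 P2=NH1

Answer: P0:NH2 P1:NH0 P2:NH1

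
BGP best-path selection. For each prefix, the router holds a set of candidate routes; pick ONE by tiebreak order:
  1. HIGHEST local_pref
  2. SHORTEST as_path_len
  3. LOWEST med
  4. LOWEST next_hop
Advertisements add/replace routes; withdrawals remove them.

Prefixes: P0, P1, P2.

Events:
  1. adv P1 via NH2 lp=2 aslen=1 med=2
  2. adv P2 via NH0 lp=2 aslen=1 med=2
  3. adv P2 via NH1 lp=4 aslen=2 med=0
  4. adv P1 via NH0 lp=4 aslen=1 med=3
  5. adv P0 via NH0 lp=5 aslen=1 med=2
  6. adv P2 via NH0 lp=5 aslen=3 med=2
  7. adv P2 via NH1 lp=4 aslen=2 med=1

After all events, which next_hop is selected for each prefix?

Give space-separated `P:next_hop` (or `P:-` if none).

Op 1: best P0=- P1=NH2 P2=-
Op 2: best P0=- P1=NH2 P2=NH0
Op 3: best P0=- P1=NH2 P2=NH1
Op 4: best P0=- P1=NH0 P2=NH1
Op 5: best P0=NH0 P1=NH0 P2=NH1
Op 6: best P0=NH0 P1=NH0 P2=NH0
Op 7: best P0=NH0 P1=NH0 P2=NH0

Answer: P0:NH0 P1:NH0 P2:NH0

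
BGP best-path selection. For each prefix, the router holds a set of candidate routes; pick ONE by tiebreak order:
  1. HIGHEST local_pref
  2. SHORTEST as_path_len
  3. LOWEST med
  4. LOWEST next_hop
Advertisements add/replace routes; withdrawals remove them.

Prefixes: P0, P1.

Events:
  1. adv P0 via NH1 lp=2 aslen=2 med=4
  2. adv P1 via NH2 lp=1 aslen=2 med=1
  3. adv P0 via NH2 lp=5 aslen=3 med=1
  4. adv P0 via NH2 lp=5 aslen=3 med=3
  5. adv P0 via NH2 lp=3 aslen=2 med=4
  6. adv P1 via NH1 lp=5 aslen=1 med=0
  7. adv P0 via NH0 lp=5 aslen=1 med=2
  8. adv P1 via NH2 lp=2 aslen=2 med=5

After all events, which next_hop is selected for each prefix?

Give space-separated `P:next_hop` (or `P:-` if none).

Op 1: best P0=NH1 P1=-
Op 2: best P0=NH1 P1=NH2
Op 3: best P0=NH2 P1=NH2
Op 4: best P0=NH2 P1=NH2
Op 5: best P0=NH2 P1=NH2
Op 6: best P0=NH2 P1=NH1
Op 7: best P0=NH0 P1=NH1
Op 8: best P0=NH0 P1=NH1

Answer: P0:NH0 P1:NH1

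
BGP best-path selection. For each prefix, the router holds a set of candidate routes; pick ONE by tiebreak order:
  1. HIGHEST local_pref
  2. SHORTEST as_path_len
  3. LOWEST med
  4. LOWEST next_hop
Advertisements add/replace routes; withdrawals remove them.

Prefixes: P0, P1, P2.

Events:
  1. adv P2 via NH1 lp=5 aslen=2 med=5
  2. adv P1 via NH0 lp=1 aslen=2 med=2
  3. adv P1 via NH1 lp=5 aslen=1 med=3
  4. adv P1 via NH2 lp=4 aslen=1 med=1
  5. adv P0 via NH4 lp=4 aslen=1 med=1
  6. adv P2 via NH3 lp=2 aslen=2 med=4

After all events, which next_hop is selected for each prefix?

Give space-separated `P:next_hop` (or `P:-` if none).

Op 1: best P0=- P1=- P2=NH1
Op 2: best P0=- P1=NH0 P2=NH1
Op 3: best P0=- P1=NH1 P2=NH1
Op 4: best P0=- P1=NH1 P2=NH1
Op 5: best P0=NH4 P1=NH1 P2=NH1
Op 6: best P0=NH4 P1=NH1 P2=NH1

Answer: P0:NH4 P1:NH1 P2:NH1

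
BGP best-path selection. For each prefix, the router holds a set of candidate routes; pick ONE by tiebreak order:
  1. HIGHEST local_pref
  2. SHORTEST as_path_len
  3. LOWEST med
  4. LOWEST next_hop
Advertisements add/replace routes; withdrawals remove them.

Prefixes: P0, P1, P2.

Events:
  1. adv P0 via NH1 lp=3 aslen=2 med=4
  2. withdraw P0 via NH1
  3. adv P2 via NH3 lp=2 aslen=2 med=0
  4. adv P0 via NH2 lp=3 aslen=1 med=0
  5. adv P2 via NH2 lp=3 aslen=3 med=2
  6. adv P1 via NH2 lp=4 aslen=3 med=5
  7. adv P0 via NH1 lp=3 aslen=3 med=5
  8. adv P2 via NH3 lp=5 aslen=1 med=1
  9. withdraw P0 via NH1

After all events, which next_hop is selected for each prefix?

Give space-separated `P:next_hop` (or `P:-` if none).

Op 1: best P0=NH1 P1=- P2=-
Op 2: best P0=- P1=- P2=-
Op 3: best P0=- P1=- P2=NH3
Op 4: best P0=NH2 P1=- P2=NH3
Op 5: best P0=NH2 P1=- P2=NH2
Op 6: best P0=NH2 P1=NH2 P2=NH2
Op 7: best P0=NH2 P1=NH2 P2=NH2
Op 8: best P0=NH2 P1=NH2 P2=NH3
Op 9: best P0=NH2 P1=NH2 P2=NH3

Answer: P0:NH2 P1:NH2 P2:NH3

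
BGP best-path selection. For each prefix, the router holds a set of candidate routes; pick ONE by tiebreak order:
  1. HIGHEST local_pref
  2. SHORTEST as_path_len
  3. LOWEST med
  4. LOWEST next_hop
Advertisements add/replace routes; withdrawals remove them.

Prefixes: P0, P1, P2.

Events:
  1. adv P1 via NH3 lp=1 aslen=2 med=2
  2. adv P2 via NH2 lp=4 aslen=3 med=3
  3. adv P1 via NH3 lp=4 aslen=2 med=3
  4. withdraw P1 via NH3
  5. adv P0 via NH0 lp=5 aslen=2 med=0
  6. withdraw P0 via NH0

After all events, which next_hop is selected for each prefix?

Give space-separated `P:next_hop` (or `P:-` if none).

Answer: P0:- P1:- P2:NH2

Derivation:
Op 1: best P0=- P1=NH3 P2=-
Op 2: best P0=- P1=NH3 P2=NH2
Op 3: best P0=- P1=NH3 P2=NH2
Op 4: best P0=- P1=- P2=NH2
Op 5: best P0=NH0 P1=- P2=NH2
Op 6: best P0=- P1=- P2=NH2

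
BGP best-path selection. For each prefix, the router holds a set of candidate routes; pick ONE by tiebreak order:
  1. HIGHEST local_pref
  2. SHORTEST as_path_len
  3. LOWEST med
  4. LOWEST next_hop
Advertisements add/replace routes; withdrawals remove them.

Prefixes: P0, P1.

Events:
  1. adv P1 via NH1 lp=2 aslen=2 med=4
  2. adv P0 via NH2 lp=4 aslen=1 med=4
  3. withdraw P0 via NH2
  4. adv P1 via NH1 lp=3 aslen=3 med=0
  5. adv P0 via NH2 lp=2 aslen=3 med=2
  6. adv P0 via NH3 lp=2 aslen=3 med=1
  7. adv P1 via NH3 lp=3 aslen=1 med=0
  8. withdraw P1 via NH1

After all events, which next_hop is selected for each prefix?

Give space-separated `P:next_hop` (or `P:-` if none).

Answer: P0:NH3 P1:NH3

Derivation:
Op 1: best P0=- P1=NH1
Op 2: best P0=NH2 P1=NH1
Op 3: best P0=- P1=NH1
Op 4: best P0=- P1=NH1
Op 5: best P0=NH2 P1=NH1
Op 6: best P0=NH3 P1=NH1
Op 7: best P0=NH3 P1=NH3
Op 8: best P0=NH3 P1=NH3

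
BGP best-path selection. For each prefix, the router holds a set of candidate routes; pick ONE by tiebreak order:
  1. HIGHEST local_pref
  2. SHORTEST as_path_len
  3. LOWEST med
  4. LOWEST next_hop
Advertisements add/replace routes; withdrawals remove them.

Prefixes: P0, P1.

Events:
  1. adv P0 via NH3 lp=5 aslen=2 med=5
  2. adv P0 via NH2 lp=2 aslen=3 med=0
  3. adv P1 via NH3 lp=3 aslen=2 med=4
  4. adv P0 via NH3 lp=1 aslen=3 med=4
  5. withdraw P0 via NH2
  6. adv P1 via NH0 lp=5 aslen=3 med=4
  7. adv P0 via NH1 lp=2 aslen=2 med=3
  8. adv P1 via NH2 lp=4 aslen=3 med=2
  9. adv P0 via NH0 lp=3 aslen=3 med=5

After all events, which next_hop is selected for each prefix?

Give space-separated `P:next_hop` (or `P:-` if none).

Op 1: best P0=NH3 P1=-
Op 2: best P0=NH3 P1=-
Op 3: best P0=NH3 P1=NH3
Op 4: best P0=NH2 P1=NH3
Op 5: best P0=NH3 P1=NH3
Op 6: best P0=NH3 P1=NH0
Op 7: best P0=NH1 P1=NH0
Op 8: best P0=NH1 P1=NH0
Op 9: best P0=NH0 P1=NH0

Answer: P0:NH0 P1:NH0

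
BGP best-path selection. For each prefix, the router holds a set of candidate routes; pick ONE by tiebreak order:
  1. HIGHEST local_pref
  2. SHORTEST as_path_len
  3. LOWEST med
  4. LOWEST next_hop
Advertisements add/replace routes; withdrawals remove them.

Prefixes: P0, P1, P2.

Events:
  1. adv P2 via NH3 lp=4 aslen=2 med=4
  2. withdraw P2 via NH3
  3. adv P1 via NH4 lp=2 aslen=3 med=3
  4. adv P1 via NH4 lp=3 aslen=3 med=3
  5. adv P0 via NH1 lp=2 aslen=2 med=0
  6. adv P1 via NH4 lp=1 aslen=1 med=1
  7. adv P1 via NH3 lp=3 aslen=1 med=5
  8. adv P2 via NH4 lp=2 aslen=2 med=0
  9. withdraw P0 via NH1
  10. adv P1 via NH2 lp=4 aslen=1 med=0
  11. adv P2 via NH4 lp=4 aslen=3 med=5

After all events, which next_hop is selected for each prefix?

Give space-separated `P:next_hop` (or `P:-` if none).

Answer: P0:- P1:NH2 P2:NH4

Derivation:
Op 1: best P0=- P1=- P2=NH3
Op 2: best P0=- P1=- P2=-
Op 3: best P0=- P1=NH4 P2=-
Op 4: best P0=- P1=NH4 P2=-
Op 5: best P0=NH1 P1=NH4 P2=-
Op 6: best P0=NH1 P1=NH4 P2=-
Op 7: best P0=NH1 P1=NH3 P2=-
Op 8: best P0=NH1 P1=NH3 P2=NH4
Op 9: best P0=- P1=NH3 P2=NH4
Op 10: best P0=- P1=NH2 P2=NH4
Op 11: best P0=- P1=NH2 P2=NH4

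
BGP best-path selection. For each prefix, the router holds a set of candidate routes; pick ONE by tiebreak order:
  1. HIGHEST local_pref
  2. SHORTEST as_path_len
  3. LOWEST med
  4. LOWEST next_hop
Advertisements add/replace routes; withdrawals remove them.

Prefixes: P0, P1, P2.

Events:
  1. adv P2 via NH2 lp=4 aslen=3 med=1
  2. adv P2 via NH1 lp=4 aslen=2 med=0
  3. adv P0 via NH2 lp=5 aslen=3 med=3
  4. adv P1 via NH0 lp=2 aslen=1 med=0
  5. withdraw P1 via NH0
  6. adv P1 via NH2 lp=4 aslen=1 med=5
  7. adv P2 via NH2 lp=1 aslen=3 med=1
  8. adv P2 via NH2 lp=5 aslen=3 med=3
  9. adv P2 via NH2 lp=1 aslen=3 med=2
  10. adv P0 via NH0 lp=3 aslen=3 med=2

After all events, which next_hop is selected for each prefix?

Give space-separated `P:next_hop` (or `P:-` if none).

Op 1: best P0=- P1=- P2=NH2
Op 2: best P0=- P1=- P2=NH1
Op 3: best P0=NH2 P1=- P2=NH1
Op 4: best P0=NH2 P1=NH0 P2=NH1
Op 5: best P0=NH2 P1=- P2=NH1
Op 6: best P0=NH2 P1=NH2 P2=NH1
Op 7: best P0=NH2 P1=NH2 P2=NH1
Op 8: best P0=NH2 P1=NH2 P2=NH2
Op 9: best P0=NH2 P1=NH2 P2=NH1
Op 10: best P0=NH2 P1=NH2 P2=NH1

Answer: P0:NH2 P1:NH2 P2:NH1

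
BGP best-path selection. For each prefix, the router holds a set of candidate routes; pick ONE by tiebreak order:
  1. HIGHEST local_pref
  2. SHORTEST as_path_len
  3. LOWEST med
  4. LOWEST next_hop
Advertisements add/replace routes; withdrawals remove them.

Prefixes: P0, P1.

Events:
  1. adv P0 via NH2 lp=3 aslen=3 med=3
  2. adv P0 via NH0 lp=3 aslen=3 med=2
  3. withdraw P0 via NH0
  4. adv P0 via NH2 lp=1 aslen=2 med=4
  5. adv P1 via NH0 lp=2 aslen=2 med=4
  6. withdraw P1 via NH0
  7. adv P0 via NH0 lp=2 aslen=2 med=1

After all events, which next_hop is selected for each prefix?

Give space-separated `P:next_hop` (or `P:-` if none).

Op 1: best P0=NH2 P1=-
Op 2: best P0=NH0 P1=-
Op 3: best P0=NH2 P1=-
Op 4: best P0=NH2 P1=-
Op 5: best P0=NH2 P1=NH0
Op 6: best P0=NH2 P1=-
Op 7: best P0=NH0 P1=-

Answer: P0:NH0 P1:-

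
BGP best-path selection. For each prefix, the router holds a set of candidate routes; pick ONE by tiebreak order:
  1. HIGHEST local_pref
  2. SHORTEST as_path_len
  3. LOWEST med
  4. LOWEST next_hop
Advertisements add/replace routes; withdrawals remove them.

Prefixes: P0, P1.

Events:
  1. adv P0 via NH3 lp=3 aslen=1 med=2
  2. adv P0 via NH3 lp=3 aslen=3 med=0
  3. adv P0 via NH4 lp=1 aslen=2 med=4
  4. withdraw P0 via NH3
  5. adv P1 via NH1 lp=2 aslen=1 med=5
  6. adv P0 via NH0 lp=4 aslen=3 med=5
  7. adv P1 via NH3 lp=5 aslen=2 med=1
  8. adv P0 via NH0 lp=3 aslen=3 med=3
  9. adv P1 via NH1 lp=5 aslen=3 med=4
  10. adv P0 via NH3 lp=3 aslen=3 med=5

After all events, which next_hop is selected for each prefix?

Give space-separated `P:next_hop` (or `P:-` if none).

Answer: P0:NH0 P1:NH3

Derivation:
Op 1: best P0=NH3 P1=-
Op 2: best P0=NH3 P1=-
Op 3: best P0=NH3 P1=-
Op 4: best P0=NH4 P1=-
Op 5: best P0=NH4 P1=NH1
Op 6: best P0=NH0 P1=NH1
Op 7: best P0=NH0 P1=NH3
Op 8: best P0=NH0 P1=NH3
Op 9: best P0=NH0 P1=NH3
Op 10: best P0=NH0 P1=NH3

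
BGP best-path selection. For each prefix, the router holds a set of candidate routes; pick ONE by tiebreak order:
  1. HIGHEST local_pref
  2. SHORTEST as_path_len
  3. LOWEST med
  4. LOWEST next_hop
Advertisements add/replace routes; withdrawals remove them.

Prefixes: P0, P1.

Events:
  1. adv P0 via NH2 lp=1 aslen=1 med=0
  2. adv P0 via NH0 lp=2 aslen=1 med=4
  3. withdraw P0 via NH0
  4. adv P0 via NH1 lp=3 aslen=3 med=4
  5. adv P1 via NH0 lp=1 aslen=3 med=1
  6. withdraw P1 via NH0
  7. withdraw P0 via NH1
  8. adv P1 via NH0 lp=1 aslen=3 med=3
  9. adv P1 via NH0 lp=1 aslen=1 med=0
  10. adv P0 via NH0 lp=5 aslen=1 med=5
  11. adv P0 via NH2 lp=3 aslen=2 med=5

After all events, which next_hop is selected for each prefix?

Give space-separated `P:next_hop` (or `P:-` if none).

Op 1: best P0=NH2 P1=-
Op 2: best P0=NH0 P1=-
Op 3: best P0=NH2 P1=-
Op 4: best P0=NH1 P1=-
Op 5: best P0=NH1 P1=NH0
Op 6: best P0=NH1 P1=-
Op 7: best P0=NH2 P1=-
Op 8: best P0=NH2 P1=NH0
Op 9: best P0=NH2 P1=NH0
Op 10: best P0=NH0 P1=NH0
Op 11: best P0=NH0 P1=NH0

Answer: P0:NH0 P1:NH0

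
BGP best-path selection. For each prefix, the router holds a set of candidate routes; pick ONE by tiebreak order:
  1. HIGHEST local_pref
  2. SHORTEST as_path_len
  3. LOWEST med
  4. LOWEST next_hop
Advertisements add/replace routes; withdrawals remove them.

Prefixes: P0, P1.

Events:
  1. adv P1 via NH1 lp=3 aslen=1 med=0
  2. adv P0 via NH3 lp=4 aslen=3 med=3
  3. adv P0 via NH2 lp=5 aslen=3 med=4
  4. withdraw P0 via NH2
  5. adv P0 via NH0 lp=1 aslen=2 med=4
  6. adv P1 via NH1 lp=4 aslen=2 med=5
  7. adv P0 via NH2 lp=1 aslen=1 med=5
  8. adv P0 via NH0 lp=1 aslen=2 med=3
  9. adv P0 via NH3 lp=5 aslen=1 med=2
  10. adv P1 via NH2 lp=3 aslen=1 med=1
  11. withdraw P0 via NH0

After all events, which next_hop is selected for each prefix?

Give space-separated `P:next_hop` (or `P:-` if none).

Op 1: best P0=- P1=NH1
Op 2: best P0=NH3 P1=NH1
Op 3: best P0=NH2 P1=NH1
Op 4: best P0=NH3 P1=NH1
Op 5: best P0=NH3 P1=NH1
Op 6: best P0=NH3 P1=NH1
Op 7: best P0=NH3 P1=NH1
Op 8: best P0=NH3 P1=NH1
Op 9: best P0=NH3 P1=NH1
Op 10: best P0=NH3 P1=NH1
Op 11: best P0=NH3 P1=NH1

Answer: P0:NH3 P1:NH1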